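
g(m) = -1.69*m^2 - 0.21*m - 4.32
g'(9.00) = -30.63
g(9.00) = -143.10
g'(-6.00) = 20.07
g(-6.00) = -63.90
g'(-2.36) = 7.77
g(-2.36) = -13.24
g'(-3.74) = 12.43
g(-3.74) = -27.17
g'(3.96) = -13.59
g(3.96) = -31.65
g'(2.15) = -7.48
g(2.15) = -12.58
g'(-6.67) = 22.33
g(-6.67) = -78.11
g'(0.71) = -2.61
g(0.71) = -5.32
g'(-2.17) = 7.12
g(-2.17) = -11.82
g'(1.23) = -4.37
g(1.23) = -7.14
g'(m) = -3.38*m - 0.21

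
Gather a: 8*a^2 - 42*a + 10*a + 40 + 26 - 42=8*a^2 - 32*a + 24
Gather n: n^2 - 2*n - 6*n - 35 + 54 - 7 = n^2 - 8*n + 12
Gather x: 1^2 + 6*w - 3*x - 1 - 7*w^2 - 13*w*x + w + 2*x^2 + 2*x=-7*w^2 + 7*w + 2*x^2 + x*(-13*w - 1)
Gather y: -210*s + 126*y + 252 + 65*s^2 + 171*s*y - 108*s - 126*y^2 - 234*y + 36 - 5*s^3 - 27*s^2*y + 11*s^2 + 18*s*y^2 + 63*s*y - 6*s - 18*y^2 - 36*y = -5*s^3 + 76*s^2 - 324*s + y^2*(18*s - 144) + y*(-27*s^2 + 234*s - 144) + 288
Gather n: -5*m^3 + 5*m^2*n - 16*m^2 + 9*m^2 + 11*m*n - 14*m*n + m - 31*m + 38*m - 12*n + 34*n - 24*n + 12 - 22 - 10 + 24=-5*m^3 - 7*m^2 + 8*m + n*(5*m^2 - 3*m - 2) + 4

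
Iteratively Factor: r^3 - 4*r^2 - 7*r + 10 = (r - 1)*(r^2 - 3*r - 10) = (r - 5)*(r - 1)*(r + 2)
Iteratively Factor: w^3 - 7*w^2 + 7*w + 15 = (w - 3)*(w^2 - 4*w - 5) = (w - 3)*(w + 1)*(w - 5)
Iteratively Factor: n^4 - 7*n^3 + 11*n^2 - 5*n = (n - 5)*(n^3 - 2*n^2 + n) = (n - 5)*(n - 1)*(n^2 - n) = n*(n - 5)*(n - 1)*(n - 1)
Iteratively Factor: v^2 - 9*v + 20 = (v - 5)*(v - 4)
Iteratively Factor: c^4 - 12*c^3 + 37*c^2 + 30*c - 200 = (c + 2)*(c^3 - 14*c^2 + 65*c - 100) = (c - 5)*(c + 2)*(c^2 - 9*c + 20) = (c - 5)*(c - 4)*(c + 2)*(c - 5)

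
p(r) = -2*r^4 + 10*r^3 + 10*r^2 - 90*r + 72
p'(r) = -8*r^3 + 30*r^2 + 20*r - 90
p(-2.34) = 149.26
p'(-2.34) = 129.97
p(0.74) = 14.33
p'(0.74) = -62.01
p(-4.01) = -568.25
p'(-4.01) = 828.05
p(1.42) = -15.13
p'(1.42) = -24.01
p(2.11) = -19.08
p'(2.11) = 10.61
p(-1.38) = 181.71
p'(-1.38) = -39.44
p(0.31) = 45.34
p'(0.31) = -81.16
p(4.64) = -58.38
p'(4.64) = -150.49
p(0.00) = 72.00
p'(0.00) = -90.00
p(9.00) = -5760.00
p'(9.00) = -3312.00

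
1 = 1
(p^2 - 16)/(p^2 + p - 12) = (p - 4)/(p - 3)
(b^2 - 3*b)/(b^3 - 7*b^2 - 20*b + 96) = b/(b^2 - 4*b - 32)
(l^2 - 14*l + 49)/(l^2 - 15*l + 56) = (l - 7)/(l - 8)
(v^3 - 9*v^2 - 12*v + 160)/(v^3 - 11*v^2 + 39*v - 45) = (v^2 - 4*v - 32)/(v^2 - 6*v + 9)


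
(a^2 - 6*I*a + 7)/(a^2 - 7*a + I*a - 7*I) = (a - 7*I)/(a - 7)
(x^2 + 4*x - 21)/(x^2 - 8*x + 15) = (x + 7)/(x - 5)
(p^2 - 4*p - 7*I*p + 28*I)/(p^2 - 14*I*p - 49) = (p - 4)/(p - 7*I)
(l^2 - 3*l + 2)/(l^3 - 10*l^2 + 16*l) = (l - 1)/(l*(l - 8))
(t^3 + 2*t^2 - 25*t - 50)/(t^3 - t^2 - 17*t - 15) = (t^2 + 7*t + 10)/(t^2 + 4*t + 3)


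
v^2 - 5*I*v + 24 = (v - 8*I)*(v + 3*I)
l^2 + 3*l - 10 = (l - 2)*(l + 5)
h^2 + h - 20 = (h - 4)*(h + 5)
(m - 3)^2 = m^2 - 6*m + 9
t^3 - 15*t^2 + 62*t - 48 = (t - 8)*(t - 6)*(t - 1)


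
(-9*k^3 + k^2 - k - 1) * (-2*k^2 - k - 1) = 18*k^5 + 7*k^4 + 10*k^3 + 2*k^2 + 2*k + 1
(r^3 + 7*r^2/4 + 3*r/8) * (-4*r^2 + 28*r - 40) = -4*r^5 + 21*r^4 + 15*r^3/2 - 119*r^2/2 - 15*r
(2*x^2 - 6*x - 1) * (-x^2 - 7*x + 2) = -2*x^4 - 8*x^3 + 47*x^2 - 5*x - 2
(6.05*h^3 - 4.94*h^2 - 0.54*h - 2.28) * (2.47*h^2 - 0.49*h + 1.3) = 14.9435*h^5 - 15.1663*h^4 + 8.9518*h^3 - 11.789*h^2 + 0.4152*h - 2.964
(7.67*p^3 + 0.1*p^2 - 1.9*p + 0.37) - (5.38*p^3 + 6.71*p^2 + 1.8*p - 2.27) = 2.29*p^3 - 6.61*p^2 - 3.7*p + 2.64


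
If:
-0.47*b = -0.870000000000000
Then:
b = 1.85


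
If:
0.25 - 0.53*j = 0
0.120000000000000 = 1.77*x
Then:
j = 0.47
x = 0.07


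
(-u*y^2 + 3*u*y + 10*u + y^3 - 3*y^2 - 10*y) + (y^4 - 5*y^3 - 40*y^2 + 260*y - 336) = -u*y^2 + 3*u*y + 10*u + y^4 - 4*y^3 - 43*y^2 + 250*y - 336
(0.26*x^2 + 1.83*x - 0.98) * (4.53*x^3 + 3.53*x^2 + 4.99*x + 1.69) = 1.1778*x^5 + 9.2077*x^4 + 3.3179*x^3 + 6.1117*x^2 - 1.7975*x - 1.6562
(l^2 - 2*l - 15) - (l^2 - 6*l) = 4*l - 15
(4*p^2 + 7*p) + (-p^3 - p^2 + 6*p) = -p^3 + 3*p^2 + 13*p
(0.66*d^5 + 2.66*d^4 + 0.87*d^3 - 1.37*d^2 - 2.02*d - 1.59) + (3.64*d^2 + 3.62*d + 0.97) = 0.66*d^5 + 2.66*d^4 + 0.87*d^3 + 2.27*d^2 + 1.6*d - 0.62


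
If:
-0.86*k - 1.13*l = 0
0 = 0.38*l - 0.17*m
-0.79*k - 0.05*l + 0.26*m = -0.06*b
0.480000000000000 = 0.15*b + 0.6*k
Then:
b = 2.66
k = 0.13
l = -0.10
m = -0.23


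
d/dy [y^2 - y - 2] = 2*y - 1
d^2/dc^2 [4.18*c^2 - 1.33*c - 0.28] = 8.36000000000000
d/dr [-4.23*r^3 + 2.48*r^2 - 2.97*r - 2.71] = -12.69*r^2 + 4.96*r - 2.97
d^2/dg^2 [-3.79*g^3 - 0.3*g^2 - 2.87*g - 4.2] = -22.74*g - 0.6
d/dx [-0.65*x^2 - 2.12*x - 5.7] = -1.3*x - 2.12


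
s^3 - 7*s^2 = s^2*(s - 7)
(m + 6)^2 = m^2 + 12*m + 36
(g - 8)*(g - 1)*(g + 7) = g^3 - 2*g^2 - 55*g + 56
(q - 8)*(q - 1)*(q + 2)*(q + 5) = q^4 - 2*q^3 - 45*q^2 - 34*q + 80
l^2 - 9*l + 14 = (l - 7)*(l - 2)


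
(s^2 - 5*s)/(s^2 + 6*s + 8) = s*(s - 5)/(s^2 + 6*s + 8)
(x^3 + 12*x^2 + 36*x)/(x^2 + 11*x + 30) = x*(x + 6)/(x + 5)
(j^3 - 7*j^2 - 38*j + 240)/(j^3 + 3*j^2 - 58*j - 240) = (j - 5)/(j + 5)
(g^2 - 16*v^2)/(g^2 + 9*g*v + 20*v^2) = (g - 4*v)/(g + 5*v)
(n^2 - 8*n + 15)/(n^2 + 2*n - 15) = (n - 5)/(n + 5)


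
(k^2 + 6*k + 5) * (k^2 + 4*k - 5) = k^4 + 10*k^3 + 24*k^2 - 10*k - 25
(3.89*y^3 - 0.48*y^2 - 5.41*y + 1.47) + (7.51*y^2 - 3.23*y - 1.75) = 3.89*y^3 + 7.03*y^2 - 8.64*y - 0.28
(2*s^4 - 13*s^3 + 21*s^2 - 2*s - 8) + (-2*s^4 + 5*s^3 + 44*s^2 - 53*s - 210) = -8*s^3 + 65*s^2 - 55*s - 218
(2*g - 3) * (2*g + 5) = 4*g^2 + 4*g - 15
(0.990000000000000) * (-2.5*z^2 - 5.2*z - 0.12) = -2.475*z^2 - 5.148*z - 0.1188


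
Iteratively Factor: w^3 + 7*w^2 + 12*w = (w + 3)*(w^2 + 4*w) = w*(w + 3)*(w + 4)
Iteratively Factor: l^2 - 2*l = (l - 2)*(l)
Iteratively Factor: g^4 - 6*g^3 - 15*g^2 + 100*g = (g + 4)*(g^3 - 10*g^2 + 25*g) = (g - 5)*(g + 4)*(g^2 - 5*g) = g*(g - 5)*(g + 4)*(g - 5)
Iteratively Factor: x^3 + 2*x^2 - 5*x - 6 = (x - 2)*(x^2 + 4*x + 3) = (x - 2)*(x + 3)*(x + 1)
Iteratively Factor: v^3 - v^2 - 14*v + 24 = (v - 2)*(v^2 + v - 12) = (v - 2)*(v + 4)*(v - 3)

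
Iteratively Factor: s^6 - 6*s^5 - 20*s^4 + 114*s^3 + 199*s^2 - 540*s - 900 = (s - 3)*(s^5 - 3*s^4 - 29*s^3 + 27*s^2 + 280*s + 300) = (s - 3)*(s + 2)*(s^4 - 5*s^3 - 19*s^2 + 65*s + 150) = (s - 5)*(s - 3)*(s + 2)*(s^3 - 19*s - 30) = (s - 5)^2*(s - 3)*(s + 2)*(s^2 + 5*s + 6) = (s - 5)^2*(s - 3)*(s + 2)^2*(s + 3)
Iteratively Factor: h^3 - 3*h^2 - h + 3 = (h - 3)*(h^2 - 1) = (h - 3)*(h + 1)*(h - 1)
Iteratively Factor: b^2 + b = (b)*(b + 1)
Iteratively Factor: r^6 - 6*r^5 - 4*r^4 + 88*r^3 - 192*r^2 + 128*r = (r + 4)*(r^5 - 10*r^4 + 36*r^3 - 56*r^2 + 32*r) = (r - 2)*(r + 4)*(r^4 - 8*r^3 + 20*r^2 - 16*r) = (r - 4)*(r - 2)*(r + 4)*(r^3 - 4*r^2 + 4*r) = (r - 4)*(r - 2)^2*(r + 4)*(r^2 - 2*r) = (r - 4)*(r - 2)^3*(r + 4)*(r)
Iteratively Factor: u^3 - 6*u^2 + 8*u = (u)*(u^2 - 6*u + 8) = u*(u - 4)*(u - 2)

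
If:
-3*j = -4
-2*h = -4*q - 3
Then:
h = 2*q + 3/2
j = 4/3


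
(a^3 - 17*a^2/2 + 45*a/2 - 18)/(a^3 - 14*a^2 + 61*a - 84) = (a - 3/2)/(a - 7)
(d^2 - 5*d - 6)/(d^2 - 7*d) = (d^2 - 5*d - 6)/(d*(d - 7))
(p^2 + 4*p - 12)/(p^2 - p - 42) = (p - 2)/(p - 7)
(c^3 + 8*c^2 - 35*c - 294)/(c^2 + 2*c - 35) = (c^2 + c - 42)/(c - 5)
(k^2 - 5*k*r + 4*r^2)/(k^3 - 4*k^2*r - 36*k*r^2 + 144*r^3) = (-k + r)/(-k^2 + 36*r^2)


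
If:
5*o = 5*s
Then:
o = s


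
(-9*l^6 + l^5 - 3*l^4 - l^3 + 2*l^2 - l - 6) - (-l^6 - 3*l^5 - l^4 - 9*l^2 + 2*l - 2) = -8*l^6 + 4*l^5 - 2*l^4 - l^3 + 11*l^2 - 3*l - 4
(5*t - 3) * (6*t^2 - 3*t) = 30*t^3 - 33*t^2 + 9*t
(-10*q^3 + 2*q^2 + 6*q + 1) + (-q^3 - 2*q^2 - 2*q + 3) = -11*q^3 + 4*q + 4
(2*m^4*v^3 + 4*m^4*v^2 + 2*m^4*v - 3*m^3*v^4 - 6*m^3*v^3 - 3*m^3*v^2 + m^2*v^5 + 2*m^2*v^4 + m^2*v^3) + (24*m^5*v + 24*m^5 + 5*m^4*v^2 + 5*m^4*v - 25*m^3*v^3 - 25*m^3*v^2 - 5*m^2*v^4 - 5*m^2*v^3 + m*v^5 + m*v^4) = 24*m^5*v + 24*m^5 + 2*m^4*v^3 + 9*m^4*v^2 + 7*m^4*v - 3*m^3*v^4 - 31*m^3*v^3 - 28*m^3*v^2 + m^2*v^5 - 3*m^2*v^4 - 4*m^2*v^3 + m*v^5 + m*v^4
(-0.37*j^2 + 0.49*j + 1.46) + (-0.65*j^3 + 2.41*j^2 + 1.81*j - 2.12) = -0.65*j^3 + 2.04*j^2 + 2.3*j - 0.66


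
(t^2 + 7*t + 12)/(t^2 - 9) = (t + 4)/(t - 3)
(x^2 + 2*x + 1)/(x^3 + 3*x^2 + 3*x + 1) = 1/(x + 1)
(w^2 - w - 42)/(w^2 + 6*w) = (w - 7)/w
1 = 1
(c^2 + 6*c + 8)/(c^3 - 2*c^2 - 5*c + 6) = (c + 4)/(c^2 - 4*c + 3)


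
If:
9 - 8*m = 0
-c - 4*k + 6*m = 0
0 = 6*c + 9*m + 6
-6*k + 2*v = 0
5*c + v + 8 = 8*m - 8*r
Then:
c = -43/16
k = 151/64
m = 9/8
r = 471/512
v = 453/64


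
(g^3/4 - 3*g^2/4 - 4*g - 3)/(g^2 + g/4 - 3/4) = (g^2 - 4*g - 12)/(4*g - 3)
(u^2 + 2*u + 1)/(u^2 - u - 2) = (u + 1)/(u - 2)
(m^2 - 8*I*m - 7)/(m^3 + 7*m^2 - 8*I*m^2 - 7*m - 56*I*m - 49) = 1/(m + 7)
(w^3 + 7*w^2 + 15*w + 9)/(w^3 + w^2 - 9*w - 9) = (w + 3)/(w - 3)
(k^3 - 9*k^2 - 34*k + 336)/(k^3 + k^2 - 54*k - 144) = (k - 7)/(k + 3)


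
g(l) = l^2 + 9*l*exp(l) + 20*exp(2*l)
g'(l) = 9*l*exp(l) + 2*l + 40*exp(2*l) + 9*exp(l)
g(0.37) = 46.88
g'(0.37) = 102.43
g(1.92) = 1052.06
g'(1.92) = 2044.11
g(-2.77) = 6.19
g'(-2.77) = -6.38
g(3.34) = 16785.80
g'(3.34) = 32961.68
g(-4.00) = 15.35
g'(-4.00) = -8.48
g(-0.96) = 0.55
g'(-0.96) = 4.08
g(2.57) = 3723.13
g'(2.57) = 7253.58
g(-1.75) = 0.93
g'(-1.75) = -3.47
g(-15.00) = 225.00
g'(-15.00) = -30.00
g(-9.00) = 80.99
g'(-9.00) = -18.01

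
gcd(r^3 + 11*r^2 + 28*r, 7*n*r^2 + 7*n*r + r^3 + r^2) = r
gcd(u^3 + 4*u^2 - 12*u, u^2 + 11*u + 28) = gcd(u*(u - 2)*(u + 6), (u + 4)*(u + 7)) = 1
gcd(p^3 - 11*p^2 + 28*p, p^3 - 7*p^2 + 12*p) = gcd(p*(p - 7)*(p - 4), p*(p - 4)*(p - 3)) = p^2 - 4*p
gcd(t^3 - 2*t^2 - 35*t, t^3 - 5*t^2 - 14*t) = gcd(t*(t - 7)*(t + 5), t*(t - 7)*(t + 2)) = t^2 - 7*t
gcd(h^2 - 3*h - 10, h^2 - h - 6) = h + 2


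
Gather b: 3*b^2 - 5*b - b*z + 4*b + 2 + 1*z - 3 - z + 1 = 3*b^2 + b*(-z - 1)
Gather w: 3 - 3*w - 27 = -3*w - 24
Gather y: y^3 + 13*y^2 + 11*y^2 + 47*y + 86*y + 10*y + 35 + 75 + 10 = y^3 + 24*y^2 + 143*y + 120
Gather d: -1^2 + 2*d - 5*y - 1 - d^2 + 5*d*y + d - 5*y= -d^2 + d*(5*y + 3) - 10*y - 2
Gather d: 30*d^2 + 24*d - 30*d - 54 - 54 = 30*d^2 - 6*d - 108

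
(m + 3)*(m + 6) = m^2 + 9*m + 18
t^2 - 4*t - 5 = (t - 5)*(t + 1)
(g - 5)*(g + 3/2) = g^2 - 7*g/2 - 15/2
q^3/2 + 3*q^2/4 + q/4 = q*(q/2 + 1/2)*(q + 1/2)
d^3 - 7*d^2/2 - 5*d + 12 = (d - 4)*(d - 3/2)*(d + 2)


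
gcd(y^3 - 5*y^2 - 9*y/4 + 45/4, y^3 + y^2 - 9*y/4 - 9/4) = y^2 - 9/4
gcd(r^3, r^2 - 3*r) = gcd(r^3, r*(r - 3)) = r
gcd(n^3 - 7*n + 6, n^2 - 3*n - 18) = n + 3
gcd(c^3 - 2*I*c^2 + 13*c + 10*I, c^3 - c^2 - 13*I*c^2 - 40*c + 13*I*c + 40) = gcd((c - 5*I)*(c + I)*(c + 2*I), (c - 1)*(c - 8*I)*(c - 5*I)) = c - 5*I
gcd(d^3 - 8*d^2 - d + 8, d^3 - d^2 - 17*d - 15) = d + 1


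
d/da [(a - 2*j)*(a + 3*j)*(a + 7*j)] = 3*a^2 + 16*a*j + j^2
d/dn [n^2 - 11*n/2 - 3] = 2*n - 11/2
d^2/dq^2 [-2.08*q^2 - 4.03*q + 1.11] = -4.16000000000000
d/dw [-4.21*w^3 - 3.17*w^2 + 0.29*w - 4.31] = -12.63*w^2 - 6.34*w + 0.29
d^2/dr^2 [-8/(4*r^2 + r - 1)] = 16*(16*r^2 + 4*r - (8*r + 1)^2 - 4)/(4*r^2 + r - 1)^3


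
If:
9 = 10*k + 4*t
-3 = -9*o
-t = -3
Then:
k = -3/10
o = 1/3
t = 3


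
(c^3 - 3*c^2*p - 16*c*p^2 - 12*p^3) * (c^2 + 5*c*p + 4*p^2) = c^5 + 2*c^4*p - 27*c^3*p^2 - 104*c^2*p^3 - 124*c*p^4 - 48*p^5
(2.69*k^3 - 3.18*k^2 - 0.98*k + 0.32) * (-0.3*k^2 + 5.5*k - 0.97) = -0.807*k^5 + 15.749*k^4 - 19.8053*k^3 - 2.4014*k^2 + 2.7106*k - 0.3104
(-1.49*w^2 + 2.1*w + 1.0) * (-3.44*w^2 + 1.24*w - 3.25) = 5.1256*w^4 - 9.0716*w^3 + 4.0065*w^2 - 5.585*w - 3.25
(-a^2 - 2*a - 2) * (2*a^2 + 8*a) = -2*a^4 - 12*a^3 - 20*a^2 - 16*a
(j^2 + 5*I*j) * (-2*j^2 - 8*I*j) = -2*j^4 - 18*I*j^3 + 40*j^2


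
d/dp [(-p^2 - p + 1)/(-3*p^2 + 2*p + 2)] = (-5*p^2 + 2*p - 4)/(9*p^4 - 12*p^3 - 8*p^2 + 8*p + 4)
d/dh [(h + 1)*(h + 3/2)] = 2*h + 5/2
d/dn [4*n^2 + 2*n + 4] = 8*n + 2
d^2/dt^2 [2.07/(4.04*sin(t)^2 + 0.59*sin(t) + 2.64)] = (-135.142848*sin(t)^4 - 14.802156*sin(t)^3 + 290.304873*sin(t)^2 + 32.828544*sin(t) - 42.71445)/(4.04*sin(t)^2 + 0.59*sin(t) + 2.64)^3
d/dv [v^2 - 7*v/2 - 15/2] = 2*v - 7/2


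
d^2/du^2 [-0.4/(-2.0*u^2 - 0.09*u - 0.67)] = (-3.2*u^2 - 0.144*u + 0.4*(4.0*u + 0.09)*(8.0*u + 0.18) - 1.072)/(2.0*u^2 + 0.09*u + 0.67)^3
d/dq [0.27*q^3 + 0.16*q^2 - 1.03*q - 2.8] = 0.81*q^2 + 0.32*q - 1.03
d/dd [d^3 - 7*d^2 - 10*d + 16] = 3*d^2 - 14*d - 10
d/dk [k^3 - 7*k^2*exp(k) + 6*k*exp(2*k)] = -7*k^2*exp(k) + 3*k^2 + 12*k*exp(2*k) - 14*k*exp(k) + 6*exp(2*k)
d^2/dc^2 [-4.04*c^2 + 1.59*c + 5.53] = -8.08000000000000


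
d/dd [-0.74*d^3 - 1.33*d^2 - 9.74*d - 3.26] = -2.22*d^2 - 2.66*d - 9.74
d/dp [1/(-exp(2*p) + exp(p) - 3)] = (2*exp(p) - 1)*exp(p)/(exp(2*p) - exp(p) + 3)^2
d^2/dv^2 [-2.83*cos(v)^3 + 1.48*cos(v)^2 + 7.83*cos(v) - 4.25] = -5.7075*cos(v) - 2.96*cos(2*v) + 6.3675*cos(3*v)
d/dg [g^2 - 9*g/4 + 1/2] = 2*g - 9/4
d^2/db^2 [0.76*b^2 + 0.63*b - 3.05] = 1.52000000000000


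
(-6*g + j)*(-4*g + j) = 24*g^2 - 10*g*j + j^2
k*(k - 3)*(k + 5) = k^3 + 2*k^2 - 15*k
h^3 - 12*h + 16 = (h - 2)^2*(h + 4)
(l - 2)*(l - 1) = l^2 - 3*l + 2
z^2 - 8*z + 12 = (z - 6)*(z - 2)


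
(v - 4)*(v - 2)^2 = v^3 - 8*v^2 + 20*v - 16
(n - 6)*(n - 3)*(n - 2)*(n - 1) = n^4 - 12*n^3 + 47*n^2 - 72*n + 36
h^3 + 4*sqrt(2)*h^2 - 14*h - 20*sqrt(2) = (h - 2*sqrt(2))*(h + sqrt(2))*(h + 5*sqrt(2))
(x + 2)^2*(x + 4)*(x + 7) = x^4 + 15*x^3 + 76*x^2 + 156*x + 112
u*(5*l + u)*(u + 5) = 5*l*u^2 + 25*l*u + u^3 + 5*u^2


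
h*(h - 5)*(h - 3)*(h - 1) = h^4 - 9*h^3 + 23*h^2 - 15*h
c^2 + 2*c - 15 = (c - 3)*(c + 5)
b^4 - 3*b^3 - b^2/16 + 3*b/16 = b*(b - 3)*(b - 1/4)*(b + 1/4)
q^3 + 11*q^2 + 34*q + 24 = (q + 1)*(q + 4)*(q + 6)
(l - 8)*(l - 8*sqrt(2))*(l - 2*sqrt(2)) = l^3 - 10*sqrt(2)*l^2 - 8*l^2 + 32*l + 80*sqrt(2)*l - 256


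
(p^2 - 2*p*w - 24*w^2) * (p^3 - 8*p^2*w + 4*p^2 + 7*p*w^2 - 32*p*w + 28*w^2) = p^5 - 10*p^4*w + 4*p^4 - p^3*w^2 - 40*p^3*w + 178*p^2*w^3 - 4*p^2*w^2 - 168*p*w^4 + 712*p*w^3 - 672*w^4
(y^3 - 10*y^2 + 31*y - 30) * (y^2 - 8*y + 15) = y^5 - 18*y^4 + 126*y^3 - 428*y^2 + 705*y - 450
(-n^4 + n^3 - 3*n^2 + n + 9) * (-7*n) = 7*n^5 - 7*n^4 + 21*n^3 - 7*n^2 - 63*n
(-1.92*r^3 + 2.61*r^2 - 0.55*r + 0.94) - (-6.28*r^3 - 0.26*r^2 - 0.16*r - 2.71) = 4.36*r^3 + 2.87*r^2 - 0.39*r + 3.65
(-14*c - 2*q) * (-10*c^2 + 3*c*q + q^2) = 140*c^3 - 22*c^2*q - 20*c*q^2 - 2*q^3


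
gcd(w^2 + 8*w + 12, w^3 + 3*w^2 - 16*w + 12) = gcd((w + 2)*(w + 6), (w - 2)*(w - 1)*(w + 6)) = w + 6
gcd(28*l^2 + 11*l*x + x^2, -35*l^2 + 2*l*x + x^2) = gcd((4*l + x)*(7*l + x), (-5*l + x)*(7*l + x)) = 7*l + x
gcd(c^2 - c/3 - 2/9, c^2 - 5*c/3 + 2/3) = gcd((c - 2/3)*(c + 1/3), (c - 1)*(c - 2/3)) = c - 2/3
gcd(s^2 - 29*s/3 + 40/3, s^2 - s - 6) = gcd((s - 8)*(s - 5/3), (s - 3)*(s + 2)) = 1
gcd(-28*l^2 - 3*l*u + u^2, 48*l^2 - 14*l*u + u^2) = 1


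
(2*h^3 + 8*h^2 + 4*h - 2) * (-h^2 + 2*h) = -2*h^5 - 4*h^4 + 12*h^3 + 10*h^2 - 4*h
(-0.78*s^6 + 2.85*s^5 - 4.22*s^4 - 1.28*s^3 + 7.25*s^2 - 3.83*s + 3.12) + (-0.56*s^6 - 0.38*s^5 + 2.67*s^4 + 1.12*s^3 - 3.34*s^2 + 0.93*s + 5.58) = -1.34*s^6 + 2.47*s^5 - 1.55*s^4 - 0.16*s^3 + 3.91*s^2 - 2.9*s + 8.7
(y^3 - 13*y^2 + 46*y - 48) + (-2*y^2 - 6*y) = y^3 - 15*y^2 + 40*y - 48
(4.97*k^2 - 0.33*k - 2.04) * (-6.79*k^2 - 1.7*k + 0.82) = -33.7463*k^4 - 6.2083*k^3 + 18.488*k^2 + 3.1974*k - 1.6728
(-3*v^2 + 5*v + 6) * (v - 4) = -3*v^3 + 17*v^2 - 14*v - 24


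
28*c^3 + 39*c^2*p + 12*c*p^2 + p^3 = (c + p)*(4*c + p)*(7*c + p)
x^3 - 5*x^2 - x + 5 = (x - 5)*(x - 1)*(x + 1)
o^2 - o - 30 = (o - 6)*(o + 5)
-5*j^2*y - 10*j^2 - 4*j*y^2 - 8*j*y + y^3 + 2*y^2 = (-5*j + y)*(j + y)*(y + 2)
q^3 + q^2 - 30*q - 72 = (q - 6)*(q + 3)*(q + 4)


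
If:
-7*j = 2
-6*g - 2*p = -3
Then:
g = 1/2 - p/3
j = -2/7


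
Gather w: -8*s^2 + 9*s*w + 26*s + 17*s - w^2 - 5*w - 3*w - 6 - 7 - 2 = -8*s^2 + 43*s - w^2 + w*(9*s - 8) - 15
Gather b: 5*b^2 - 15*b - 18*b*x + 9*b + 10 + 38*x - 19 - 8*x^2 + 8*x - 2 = 5*b^2 + b*(-18*x - 6) - 8*x^2 + 46*x - 11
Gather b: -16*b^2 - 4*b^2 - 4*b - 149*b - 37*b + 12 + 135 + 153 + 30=-20*b^2 - 190*b + 330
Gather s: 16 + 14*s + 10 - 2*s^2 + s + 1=-2*s^2 + 15*s + 27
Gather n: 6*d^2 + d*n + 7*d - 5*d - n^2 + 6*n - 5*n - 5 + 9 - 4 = 6*d^2 + 2*d - n^2 + n*(d + 1)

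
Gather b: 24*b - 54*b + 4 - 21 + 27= 10 - 30*b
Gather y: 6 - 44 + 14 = -24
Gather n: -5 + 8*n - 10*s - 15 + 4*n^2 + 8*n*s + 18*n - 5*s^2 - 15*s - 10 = 4*n^2 + n*(8*s + 26) - 5*s^2 - 25*s - 30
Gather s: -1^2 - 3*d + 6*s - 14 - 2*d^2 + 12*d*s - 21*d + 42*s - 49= -2*d^2 - 24*d + s*(12*d + 48) - 64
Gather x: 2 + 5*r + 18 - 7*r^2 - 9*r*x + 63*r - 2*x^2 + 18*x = -7*r^2 + 68*r - 2*x^2 + x*(18 - 9*r) + 20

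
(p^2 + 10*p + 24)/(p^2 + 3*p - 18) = (p + 4)/(p - 3)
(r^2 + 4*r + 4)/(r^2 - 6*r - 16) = (r + 2)/(r - 8)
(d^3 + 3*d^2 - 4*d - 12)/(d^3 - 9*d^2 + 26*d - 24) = (d^2 + 5*d + 6)/(d^2 - 7*d + 12)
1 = 1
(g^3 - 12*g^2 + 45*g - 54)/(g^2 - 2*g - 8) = (-g^3 + 12*g^2 - 45*g + 54)/(-g^2 + 2*g + 8)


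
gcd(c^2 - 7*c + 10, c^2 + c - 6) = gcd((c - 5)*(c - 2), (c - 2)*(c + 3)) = c - 2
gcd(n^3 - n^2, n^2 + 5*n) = n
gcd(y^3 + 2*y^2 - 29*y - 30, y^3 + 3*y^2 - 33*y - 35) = y^2 - 4*y - 5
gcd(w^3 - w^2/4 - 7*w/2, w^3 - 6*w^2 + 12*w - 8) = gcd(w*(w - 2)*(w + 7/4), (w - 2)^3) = w - 2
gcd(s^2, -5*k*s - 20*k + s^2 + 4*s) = 1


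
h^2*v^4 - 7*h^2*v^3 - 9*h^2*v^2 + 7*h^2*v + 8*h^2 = (v - 8)*(v - 1)*(h*v + h)^2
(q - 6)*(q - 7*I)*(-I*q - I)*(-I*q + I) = -q^4 + 6*q^3 + 7*I*q^3 + q^2 - 42*I*q^2 - 6*q - 7*I*q + 42*I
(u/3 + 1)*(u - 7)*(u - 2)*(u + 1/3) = u^4/3 - 17*u^3/9 - 5*u^2 + 113*u/9 + 14/3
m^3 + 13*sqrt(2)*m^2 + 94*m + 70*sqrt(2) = (m + sqrt(2))*(m + 5*sqrt(2))*(m + 7*sqrt(2))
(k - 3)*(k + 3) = k^2 - 9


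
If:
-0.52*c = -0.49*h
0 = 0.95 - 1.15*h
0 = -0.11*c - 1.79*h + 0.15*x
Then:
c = 0.78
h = 0.83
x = 10.43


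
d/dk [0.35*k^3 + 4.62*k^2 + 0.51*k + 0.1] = 1.05*k^2 + 9.24*k + 0.51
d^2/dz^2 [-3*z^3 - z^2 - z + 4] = -18*z - 2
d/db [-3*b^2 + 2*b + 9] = 2 - 6*b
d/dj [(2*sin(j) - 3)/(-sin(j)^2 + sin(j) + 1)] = (-6*sin(j) - 2*cos(j)^2 + 7)*cos(j)/(sin(j) + cos(j)^2)^2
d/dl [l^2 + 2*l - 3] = 2*l + 2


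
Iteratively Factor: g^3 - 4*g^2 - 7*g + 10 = (g - 5)*(g^2 + g - 2) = (g - 5)*(g - 1)*(g + 2)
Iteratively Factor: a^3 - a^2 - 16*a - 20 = (a + 2)*(a^2 - 3*a - 10) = (a - 5)*(a + 2)*(a + 2)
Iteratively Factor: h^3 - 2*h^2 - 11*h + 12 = (h + 3)*(h^2 - 5*h + 4) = (h - 1)*(h + 3)*(h - 4)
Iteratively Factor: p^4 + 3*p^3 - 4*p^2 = (p)*(p^3 + 3*p^2 - 4*p) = p^2*(p^2 + 3*p - 4) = p^2*(p - 1)*(p + 4)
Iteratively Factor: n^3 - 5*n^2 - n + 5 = (n + 1)*(n^2 - 6*n + 5) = (n - 1)*(n + 1)*(n - 5)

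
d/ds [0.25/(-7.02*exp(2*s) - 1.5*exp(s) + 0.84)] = (3.51*exp(s) + 0.375)*exp(s)/(7.02*exp(2*s) + 1.5*exp(s) - 0.84)^2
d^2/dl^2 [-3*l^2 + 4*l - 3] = -6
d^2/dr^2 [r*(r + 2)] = 2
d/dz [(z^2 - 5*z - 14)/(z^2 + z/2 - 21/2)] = 2*(11*z^2 + 14*z + 119)/(4*z^4 + 4*z^3 - 83*z^2 - 42*z + 441)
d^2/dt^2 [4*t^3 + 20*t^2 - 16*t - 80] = 24*t + 40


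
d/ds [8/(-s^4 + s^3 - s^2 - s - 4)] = 8*(4*s^3 - 3*s^2 + 2*s + 1)/(s^4 - s^3 + s^2 + s + 4)^2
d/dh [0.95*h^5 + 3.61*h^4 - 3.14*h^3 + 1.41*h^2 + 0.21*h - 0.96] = 4.75*h^4 + 14.44*h^3 - 9.42*h^2 + 2.82*h + 0.21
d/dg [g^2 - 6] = 2*g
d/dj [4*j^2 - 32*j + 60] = 8*j - 32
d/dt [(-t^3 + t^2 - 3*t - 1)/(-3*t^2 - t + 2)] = (3*t^4 + 2*t^3 - 16*t^2 - 2*t - 7)/(9*t^4 + 6*t^3 - 11*t^2 - 4*t + 4)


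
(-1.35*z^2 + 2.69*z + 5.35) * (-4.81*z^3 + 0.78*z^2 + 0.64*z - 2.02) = 6.4935*z^5 - 13.9919*z^4 - 24.4993*z^3 + 8.6216*z^2 - 2.0098*z - 10.807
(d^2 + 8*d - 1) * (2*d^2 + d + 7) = 2*d^4 + 17*d^3 + 13*d^2 + 55*d - 7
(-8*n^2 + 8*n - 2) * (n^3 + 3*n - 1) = -8*n^5 + 8*n^4 - 26*n^3 + 32*n^2 - 14*n + 2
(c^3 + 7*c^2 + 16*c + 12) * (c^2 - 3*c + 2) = c^5 + 4*c^4 - 3*c^3 - 22*c^2 - 4*c + 24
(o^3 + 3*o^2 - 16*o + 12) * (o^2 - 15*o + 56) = o^5 - 12*o^4 - 5*o^3 + 420*o^2 - 1076*o + 672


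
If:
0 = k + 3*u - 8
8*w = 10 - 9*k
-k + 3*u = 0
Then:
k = 4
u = 4/3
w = -13/4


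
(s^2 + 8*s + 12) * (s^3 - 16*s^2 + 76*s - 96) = s^5 - 8*s^4 - 40*s^3 + 320*s^2 + 144*s - 1152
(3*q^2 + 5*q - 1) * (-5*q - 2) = -15*q^3 - 31*q^2 - 5*q + 2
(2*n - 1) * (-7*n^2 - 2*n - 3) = -14*n^3 + 3*n^2 - 4*n + 3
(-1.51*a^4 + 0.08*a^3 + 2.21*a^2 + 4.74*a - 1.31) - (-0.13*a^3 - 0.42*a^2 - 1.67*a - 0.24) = -1.51*a^4 + 0.21*a^3 + 2.63*a^2 + 6.41*a - 1.07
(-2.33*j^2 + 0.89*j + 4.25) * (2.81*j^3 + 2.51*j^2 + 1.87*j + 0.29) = -6.5473*j^5 - 3.3474*j^4 + 9.8193*j^3 + 11.6561*j^2 + 8.2056*j + 1.2325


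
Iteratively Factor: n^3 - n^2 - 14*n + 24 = (n + 4)*(n^2 - 5*n + 6) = (n - 3)*(n + 4)*(n - 2)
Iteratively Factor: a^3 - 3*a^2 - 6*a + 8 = (a + 2)*(a^2 - 5*a + 4) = (a - 4)*(a + 2)*(a - 1)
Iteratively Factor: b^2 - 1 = (b + 1)*(b - 1)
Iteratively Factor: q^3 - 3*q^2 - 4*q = (q - 4)*(q^2 + q) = q*(q - 4)*(q + 1)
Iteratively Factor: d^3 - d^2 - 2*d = (d)*(d^2 - d - 2) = d*(d + 1)*(d - 2)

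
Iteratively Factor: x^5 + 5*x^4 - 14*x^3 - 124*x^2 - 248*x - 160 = (x + 4)*(x^4 + x^3 - 18*x^2 - 52*x - 40) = (x - 5)*(x + 4)*(x^3 + 6*x^2 + 12*x + 8) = (x - 5)*(x + 2)*(x + 4)*(x^2 + 4*x + 4) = (x - 5)*(x + 2)^2*(x + 4)*(x + 2)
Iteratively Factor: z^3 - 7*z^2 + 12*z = (z - 4)*(z^2 - 3*z) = z*(z - 4)*(z - 3)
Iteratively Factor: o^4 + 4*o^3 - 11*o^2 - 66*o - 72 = (o + 3)*(o^3 + o^2 - 14*o - 24) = (o + 2)*(o + 3)*(o^2 - o - 12) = (o - 4)*(o + 2)*(o + 3)*(o + 3)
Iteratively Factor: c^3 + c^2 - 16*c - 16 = (c + 1)*(c^2 - 16) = (c + 1)*(c + 4)*(c - 4)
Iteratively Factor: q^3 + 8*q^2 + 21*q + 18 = (q + 3)*(q^2 + 5*q + 6) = (q + 2)*(q + 3)*(q + 3)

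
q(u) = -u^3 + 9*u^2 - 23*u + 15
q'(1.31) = -4.57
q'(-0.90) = -41.63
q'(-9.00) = -428.00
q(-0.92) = 44.56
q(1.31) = -1.93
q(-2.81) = 172.88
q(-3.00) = 192.00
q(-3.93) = 305.09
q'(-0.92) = -42.10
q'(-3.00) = -104.00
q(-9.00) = 1680.00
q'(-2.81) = -97.27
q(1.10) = -0.74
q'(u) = -3*u^2 + 18*u - 23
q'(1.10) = -6.83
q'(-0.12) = -25.20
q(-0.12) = 17.89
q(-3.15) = 208.01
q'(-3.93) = -140.07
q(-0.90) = 43.72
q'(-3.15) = -109.47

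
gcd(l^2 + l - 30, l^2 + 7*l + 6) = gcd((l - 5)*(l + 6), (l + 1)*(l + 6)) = l + 6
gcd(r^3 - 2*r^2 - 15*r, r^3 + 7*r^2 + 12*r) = r^2 + 3*r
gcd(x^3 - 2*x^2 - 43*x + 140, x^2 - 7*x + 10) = x - 5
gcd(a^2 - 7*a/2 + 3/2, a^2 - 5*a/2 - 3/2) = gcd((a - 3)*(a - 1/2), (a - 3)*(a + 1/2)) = a - 3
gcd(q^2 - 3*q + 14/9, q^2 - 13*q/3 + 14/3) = q - 7/3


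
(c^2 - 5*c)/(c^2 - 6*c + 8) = c*(c - 5)/(c^2 - 6*c + 8)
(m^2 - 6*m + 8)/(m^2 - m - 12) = (m - 2)/(m + 3)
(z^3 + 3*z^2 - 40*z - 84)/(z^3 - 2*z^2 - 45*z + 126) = (z + 2)/(z - 3)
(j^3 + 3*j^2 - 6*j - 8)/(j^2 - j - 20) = (j^2 - j - 2)/(j - 5)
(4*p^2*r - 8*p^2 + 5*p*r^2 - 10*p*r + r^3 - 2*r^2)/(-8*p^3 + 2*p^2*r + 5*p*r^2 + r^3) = (-p*r + 2*p - r^2 + 2*r)/(2*p^2 - p*r - r^2)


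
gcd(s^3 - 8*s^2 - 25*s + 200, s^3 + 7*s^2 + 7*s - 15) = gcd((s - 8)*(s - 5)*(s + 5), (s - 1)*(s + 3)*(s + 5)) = s + 5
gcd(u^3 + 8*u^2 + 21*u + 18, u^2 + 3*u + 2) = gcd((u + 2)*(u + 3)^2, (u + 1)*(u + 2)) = u + 2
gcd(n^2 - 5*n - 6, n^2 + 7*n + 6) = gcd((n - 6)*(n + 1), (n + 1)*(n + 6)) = n + 1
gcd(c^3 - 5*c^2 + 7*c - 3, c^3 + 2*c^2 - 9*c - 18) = c - 3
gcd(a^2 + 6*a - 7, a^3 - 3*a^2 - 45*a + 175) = a + 7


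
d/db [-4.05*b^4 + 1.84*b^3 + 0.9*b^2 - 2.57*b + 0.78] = -16.2*b^3 + 5.52*b^2 + 1.8*b - 2.57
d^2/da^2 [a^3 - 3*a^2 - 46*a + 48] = 6*a - 6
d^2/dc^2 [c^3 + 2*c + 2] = 6*c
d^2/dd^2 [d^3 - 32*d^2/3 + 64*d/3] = 6*d - 64/3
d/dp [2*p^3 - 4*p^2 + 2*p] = 6*p^2 - 8*p + 2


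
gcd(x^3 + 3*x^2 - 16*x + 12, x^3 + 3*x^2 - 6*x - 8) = x - 2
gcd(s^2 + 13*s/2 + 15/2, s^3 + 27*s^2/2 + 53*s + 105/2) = s^2 + 13*s/2 + 15/2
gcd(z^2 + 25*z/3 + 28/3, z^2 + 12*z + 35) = z + 7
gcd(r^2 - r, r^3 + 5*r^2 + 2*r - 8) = r - 1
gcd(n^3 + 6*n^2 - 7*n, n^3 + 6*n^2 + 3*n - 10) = n - 1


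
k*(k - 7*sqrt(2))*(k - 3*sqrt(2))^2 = k^4 - 13*sqrt(2)*k^3 + 102*k^2 - 126*sqrt(2)*k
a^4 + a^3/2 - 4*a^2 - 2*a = a*(a - 2)*(a + 1/2)*(a + 2)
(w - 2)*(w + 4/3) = w^2 - 2*w/3 - 8/3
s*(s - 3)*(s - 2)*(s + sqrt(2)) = s^4 - 5*s^3 + sqrt(2)*s^3 - 5*sqrt(2)*s^2 + 6*s^2 + 6*sqrt(2)*s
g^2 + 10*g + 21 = (g + 3)*(g + 7)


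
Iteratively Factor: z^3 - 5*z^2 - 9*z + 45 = (z - 5)*(z^2 - 9) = (z - 5)*(z + 3)*(z - 3)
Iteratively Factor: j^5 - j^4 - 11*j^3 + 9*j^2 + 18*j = (j + 3)*(j^4 - 4*j^3 + j^2 + 6*j) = (j - 2)*(j + 3)*(j^3 - 2*j^2 - 3*j) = (j - 2)*(j + 1)*(j + 3)*(j^2 - 3*j) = (j - 3)*(j - 2)*(j + 1)*(j + 3)*(j)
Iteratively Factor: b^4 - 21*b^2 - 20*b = (b - 5)*(b^3 + 5*b^2 + 4*b) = b*(b - 5)*(b^2 + 5*b + 4) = b*(b - 5)*(b + 1)*(b + 4)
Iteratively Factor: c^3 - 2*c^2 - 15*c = (c + 3)*(c^2 - 5*c) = c*(c + 3)*(c - 5)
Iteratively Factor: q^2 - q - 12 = (q - 4)*(q + 3)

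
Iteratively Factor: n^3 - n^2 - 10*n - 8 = (n + 2)*(n^2 - 3*n - 4) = (n - 4)*(n + 2)*(n + 1)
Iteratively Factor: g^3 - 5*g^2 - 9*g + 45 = (g - 3)*(g^2 - 2*g - 15) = (g - 5)*(g - 3)*(g + 3)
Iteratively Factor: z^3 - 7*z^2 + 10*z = (z - 5)*(z^2 - 2*z) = (z - 5)*(z - 2)*(z)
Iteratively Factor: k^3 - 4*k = (k + 2)*(k^2 - 2*k) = k*(k + 2)*(k - 2)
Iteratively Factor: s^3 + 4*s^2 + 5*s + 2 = (s + 1)*(s^2 + 3*s + 2) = (s + 1)^2*(s + 2)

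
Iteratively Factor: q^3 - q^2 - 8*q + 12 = (q + 3)*(q^2 - 4*q + 4) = (q - 2)*(q + 3)*(q - 2)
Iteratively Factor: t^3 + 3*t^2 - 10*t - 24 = (t - 3)*(t^2 + 6*t + 8) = (t - 3)*(t + 4)*(t + 2)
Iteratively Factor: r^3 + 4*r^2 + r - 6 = (r - 1)*(r^2 + 5*r + 6) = (r - 1)*(r + 2)*(r + 3)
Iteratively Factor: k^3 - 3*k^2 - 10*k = (k - 5)*(k^2 + 2*k) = (k - 5)*(k + 2)*(k)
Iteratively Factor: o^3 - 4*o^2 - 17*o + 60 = (o + 4)*(o^2 - 8*o + 15) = (o - 3)*(o + 4)*(o - 5)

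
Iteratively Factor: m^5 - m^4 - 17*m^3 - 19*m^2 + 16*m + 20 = (m - 1)*(m^4 - 17*m^2 - 36*m - 20) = (m - 1)*(m + 2)*(m^3 - 2*m^2 - 13*m - 10) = (m - 1)*(m + 1)*(m + 2)*(m^2 - 3*m - 10) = (m - 1)*(m + 1)*(m + 2)^2*(m - 5)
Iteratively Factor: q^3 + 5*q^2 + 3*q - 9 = (q - 1)*(q^2 + 6*q + 9) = (q - 1)*(q + 3)*(q + 3)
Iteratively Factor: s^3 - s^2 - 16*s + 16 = (s + 4)*(s^2 - 5*s + 4) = (s - 1)*(s + 4)*(s - 4)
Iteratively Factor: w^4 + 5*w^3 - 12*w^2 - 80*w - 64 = (w + 1)*(w^3 + 4*w^2 - 16*w - 64) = (w + 1)*(w + 4)*(w^2 - 16) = (w - 4)*(w + 1)*(w + 4)*(w + 4)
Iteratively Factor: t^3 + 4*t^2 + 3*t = (t + 3)*(t^2 + t) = t*(t + 3)*(t + 1)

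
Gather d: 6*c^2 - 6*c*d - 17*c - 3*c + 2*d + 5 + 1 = 6*c^2 - 20*c + d*(2 - 6*c) + 6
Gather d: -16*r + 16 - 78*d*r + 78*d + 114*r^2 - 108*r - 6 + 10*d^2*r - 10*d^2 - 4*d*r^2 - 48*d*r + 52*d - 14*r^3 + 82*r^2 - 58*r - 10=d^2*(10*r - 10) + d*(-4*r^2 - 126*r + 130) - 14*r^3 + 196*r^2 - 182*r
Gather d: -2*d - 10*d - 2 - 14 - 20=-12*d - 36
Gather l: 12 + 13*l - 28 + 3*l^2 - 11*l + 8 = 3*l^2 + 2*l - 8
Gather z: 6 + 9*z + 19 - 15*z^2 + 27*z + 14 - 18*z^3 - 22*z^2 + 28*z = -18*z^3 - 37*z^2 + 64*z + 39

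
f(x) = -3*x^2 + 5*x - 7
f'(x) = 5 - 6*x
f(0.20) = -6.12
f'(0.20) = 3.80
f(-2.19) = -32.34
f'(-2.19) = 18.14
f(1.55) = -6.46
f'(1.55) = -4.30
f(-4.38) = -86.45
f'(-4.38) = 31.28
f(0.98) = -4.98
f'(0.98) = -0.88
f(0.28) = -5.84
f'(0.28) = 3.32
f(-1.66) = -23.57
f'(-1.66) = 14.96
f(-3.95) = -73.56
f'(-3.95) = 28.70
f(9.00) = -205.00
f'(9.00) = -49.00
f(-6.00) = -145.00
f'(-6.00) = 41.00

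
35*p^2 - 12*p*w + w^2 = (-7*p + w)*(-5*p + w)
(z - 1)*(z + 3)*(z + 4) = z^3 + 6*z^2 + 5*z - 12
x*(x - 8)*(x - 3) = x^3 - 11*x^2 + 24*x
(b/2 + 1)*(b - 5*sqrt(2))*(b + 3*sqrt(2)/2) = b^3/2 - 7*sqrt(2)*b^2/4 + b^2 - 15*b/2 - 7*sqrt(2)*b/2 - 15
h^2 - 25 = (h - 5)*(h + 5)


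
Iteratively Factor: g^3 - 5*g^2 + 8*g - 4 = (g - 2)*(g^2 - 3*g + 2) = (g - 2)^2*(g - 1)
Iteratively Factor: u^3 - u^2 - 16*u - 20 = (u + 2)*(u^2 - 3*u - 10) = (u + 2)^2*(u - 5)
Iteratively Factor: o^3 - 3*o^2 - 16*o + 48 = (o + 4)*(o^2 - 7*o + 12) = (o - 3)*(o + 4)*(o - 4)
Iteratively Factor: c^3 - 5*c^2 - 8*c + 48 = (c - 4)*(c^2 - c - 12) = (c - 4)^2*(c + 3)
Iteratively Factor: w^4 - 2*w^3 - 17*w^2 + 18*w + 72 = (w - 4)*(w^3 + 2*w^2 - 9*w - 18) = (w - 4)*(w + 3)*(w^2 - w - 6) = (w - 4)*(w + 2)*(w + 3)*(w - 3)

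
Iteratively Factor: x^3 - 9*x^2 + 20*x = (x)*(x^2 - 9*x + 20) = x*(x - 4)*(x - 5)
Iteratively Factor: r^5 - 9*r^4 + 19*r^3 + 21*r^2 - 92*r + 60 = (r - 3)*(r^4 - 6*r^3 + r^2 + 24*r - 20) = (r - 3)*(r + 2)*(r^3 - 8*r^2 + 17*r - 10) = (r - 5)*(r - 3)*(r + 2)*(r^2 - 3*r + 2) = (r - 5)*(r - 3)*(r - 2)*(r + 2)*(r - 1)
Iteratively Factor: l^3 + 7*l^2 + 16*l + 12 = (l + 3)*(l^2 + 4*l + 4) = (l + 2)*(l + 3)*(l + 2)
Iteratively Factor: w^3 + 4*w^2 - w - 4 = (w - 1)*(w^2 + 5*w + 4) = (w - 1)*(w + 1)*(w + 4)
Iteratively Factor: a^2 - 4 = (a - 2)*(a + 2)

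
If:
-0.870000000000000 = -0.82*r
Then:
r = 1.06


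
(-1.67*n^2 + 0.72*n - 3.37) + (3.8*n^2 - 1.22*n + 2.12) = 2.13*n^2 - 0.5*n - 1.25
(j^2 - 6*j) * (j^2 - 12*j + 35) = j^4 - 18*j^3 + 107*j^2 - 210*j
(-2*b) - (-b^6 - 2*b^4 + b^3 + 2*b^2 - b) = b^6 + 2*b^4 - b^3 - 2*b^2 - b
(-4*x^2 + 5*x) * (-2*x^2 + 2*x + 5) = 8*x^4 - 18*x^3 - 10*x^2 + 25*x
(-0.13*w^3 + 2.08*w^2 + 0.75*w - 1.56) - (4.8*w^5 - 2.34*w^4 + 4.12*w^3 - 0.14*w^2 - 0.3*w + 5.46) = -4.8*w^5 + 2.34*w^4 - 4.25*w^3 + 2.22*w^2 + 1.05*w - 7.02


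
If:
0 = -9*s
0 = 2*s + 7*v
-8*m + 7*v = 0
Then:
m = 0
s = 0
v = 0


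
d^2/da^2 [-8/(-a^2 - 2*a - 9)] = 16*(-a^2 - 2*a + 4*(a + 1)^2 - 9)/(a^2 + 2*a + 9)^3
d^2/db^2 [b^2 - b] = 2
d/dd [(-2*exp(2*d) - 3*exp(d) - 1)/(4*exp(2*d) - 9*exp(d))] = (30*exp(2*d) + 8*exp(d) - 9)*exp(-d)/(16*exp(2*d) - 72*exp(d) + 81)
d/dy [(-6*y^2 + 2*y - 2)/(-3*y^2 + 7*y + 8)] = 6*(-6*y^2 - 18*y + 5)/(9*y^4 - 42*y^3 + y^2 + 112*y + 64)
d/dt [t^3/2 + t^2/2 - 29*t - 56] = 3*t^2/2 + t - 29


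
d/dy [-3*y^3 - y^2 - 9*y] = -9*y^2 - 2*y - 9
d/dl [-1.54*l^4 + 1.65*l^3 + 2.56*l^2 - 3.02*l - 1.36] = -6.16*l^3 + 4.95*l^2 + 5.12*l - 3.02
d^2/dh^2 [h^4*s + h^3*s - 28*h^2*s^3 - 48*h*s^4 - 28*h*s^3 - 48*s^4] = 2*s*(6*h^2 + 3*h - 28*s^2)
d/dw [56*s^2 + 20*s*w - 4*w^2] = 20*s - 8*w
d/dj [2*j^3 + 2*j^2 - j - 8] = 6*j^2 + 4*j - 1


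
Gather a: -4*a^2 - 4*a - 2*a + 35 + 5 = -4*a^2 - 6*a + 40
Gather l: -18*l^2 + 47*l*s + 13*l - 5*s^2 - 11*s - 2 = -18*l^2 + l*(47*s + 13) - 5*s^2 - 11*s - 2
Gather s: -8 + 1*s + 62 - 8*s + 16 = 70 - 7*s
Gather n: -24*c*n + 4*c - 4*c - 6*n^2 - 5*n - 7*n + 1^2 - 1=-6*n^2 + n*(-24*c - 12)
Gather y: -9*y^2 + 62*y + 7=-9*y^2 + 62*y + 7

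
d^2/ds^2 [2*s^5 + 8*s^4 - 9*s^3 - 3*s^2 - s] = 40*s^3 + 96*s^2 - 54*s - 6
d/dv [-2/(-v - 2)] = -2/(v + 2)^2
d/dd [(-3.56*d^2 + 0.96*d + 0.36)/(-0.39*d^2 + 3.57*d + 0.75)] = (-12.3348*d^2 - 5.0592*d - 0.5652)/(0.1521*d^4 - 2.7846*d^3 + 12.1599*d^2 + 5.355*d + 0.5625)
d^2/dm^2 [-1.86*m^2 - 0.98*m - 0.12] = -3.72000000000000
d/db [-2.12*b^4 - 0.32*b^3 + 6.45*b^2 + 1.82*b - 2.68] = -8.48*b^3 - 0.96*b^2 + 12.9*b + 1.82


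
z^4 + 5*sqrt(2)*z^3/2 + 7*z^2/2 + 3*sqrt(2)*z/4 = z*(z + sqrt(2)/2)^2*(z + 3*sqrt(2)/2)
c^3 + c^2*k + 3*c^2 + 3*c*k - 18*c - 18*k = (c - 3)*(c + 6)*(c + k)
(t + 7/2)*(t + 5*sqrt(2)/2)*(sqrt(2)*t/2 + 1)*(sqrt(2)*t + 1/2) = t^4 + 7*t^3/2 + 15*sqrt(2)*t^3/4 + 27*t^2/4 + 105*sqrt(2)*t^2/8 + 5*sqrt(2)*t/4 + 189*t/8 + 35*sqrt(2)/8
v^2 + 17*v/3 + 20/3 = (v + 5/3)*(v + 4)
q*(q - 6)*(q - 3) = q^3 - 9*q^2 + 18*q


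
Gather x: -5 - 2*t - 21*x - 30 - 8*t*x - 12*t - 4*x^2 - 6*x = -14*t - 4*x^2 + x*(-8*t - 27) - 35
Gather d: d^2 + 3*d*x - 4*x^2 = d^2 + 3*d*x - 4*x^2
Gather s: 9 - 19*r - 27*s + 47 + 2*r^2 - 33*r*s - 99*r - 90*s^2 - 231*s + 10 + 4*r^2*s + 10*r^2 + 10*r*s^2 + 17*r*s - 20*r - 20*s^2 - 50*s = 12*r^2 - 138*r + s^2*(10*r - 110) + s*(4*r^2 - 16*r - 308) + 66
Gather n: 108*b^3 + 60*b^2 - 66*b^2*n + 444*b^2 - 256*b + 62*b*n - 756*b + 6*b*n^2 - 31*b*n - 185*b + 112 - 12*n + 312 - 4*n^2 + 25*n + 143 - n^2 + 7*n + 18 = 108*b^3 + 504*b^2 - 1197*b + n^2*(6*b - 5) + n*(-66*b^2 + 31*b + 20) + 585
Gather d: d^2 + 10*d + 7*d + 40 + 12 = d^2 + 17*d + 52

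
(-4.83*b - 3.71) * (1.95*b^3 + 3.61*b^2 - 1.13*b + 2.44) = -9.4185*b^4 - 24.6708*b^3 - 7.9352*b^2 - 7.5929*b - 9.0524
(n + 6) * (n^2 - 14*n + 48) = n^3 - 8*n^2 - 36*n + 288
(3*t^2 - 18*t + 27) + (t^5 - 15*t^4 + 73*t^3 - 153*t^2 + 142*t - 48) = t^5 - 15*t^4 + 73*t^3 - 150*t^2 + 124*t - 21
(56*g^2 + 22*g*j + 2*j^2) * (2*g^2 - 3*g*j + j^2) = 112*g^4 - 124*g^3*j - 6*g^2*j^2 + 16*g*j^3 + 2*j^4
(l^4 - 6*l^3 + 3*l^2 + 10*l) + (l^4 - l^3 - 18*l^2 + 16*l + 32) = 2*l^4 - 7*l^3 - 15*l^2 + 26*l + 32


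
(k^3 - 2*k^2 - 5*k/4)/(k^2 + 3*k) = (k^2 - 2*k - 5/4)/(k + 3)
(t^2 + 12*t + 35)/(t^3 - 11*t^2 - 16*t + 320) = (t + 7)/(t^2 - 16*t + 64)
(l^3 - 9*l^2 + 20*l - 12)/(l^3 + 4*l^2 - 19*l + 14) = (l - 6)/(l + 7)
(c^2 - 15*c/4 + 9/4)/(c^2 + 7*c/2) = (4*c^2 - 15*c + 9)/(2*c*(2*c + 7))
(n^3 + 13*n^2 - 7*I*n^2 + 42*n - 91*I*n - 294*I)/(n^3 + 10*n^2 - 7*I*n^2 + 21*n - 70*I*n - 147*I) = (n + 6)/(n + 3)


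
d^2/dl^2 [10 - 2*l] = 0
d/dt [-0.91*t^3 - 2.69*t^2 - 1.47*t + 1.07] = -2.73*t^2 - 5.38*t - 1.47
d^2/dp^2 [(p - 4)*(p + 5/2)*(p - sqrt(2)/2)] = 6*p - 3 - sqrt(2)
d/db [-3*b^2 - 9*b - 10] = -6*b - 9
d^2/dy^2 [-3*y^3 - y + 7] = -18*y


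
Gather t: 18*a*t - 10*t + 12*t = t*(18*a + 2)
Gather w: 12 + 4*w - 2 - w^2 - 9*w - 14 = -w^2 - 5*w - 4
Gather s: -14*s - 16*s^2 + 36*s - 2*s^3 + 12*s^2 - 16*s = -2*s^3 - 4*s^2 + 6*s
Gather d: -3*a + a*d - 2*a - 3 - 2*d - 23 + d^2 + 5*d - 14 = -5*a + d^2 + d*(a + 3) - 40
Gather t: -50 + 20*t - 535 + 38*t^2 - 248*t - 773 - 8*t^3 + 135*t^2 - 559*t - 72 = -8*t^3 + 173*t^2 - 787*t - 1430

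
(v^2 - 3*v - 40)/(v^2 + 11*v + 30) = (v - 8)/(v + 6)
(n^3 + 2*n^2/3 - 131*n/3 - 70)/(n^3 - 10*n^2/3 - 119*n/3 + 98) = (3*n + 5)/(3*n - 7)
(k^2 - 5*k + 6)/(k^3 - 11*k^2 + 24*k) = (k - 2)/(k*(k - 8))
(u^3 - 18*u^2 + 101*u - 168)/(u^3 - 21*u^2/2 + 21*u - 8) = 2*(u^2 - 10*u + 21)/(2*u^2 - 5*u + 2)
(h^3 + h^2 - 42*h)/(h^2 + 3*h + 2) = h*(h^2 + h - 42)/(h^2 + 3*h + 2)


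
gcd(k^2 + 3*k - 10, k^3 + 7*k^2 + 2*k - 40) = k^2 + 3*k - 10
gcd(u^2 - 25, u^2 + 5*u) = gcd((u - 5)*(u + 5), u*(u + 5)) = u + 5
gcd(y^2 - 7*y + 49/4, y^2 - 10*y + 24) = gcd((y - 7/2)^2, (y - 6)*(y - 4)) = 1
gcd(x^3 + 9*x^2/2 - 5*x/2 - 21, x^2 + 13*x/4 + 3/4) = x + 3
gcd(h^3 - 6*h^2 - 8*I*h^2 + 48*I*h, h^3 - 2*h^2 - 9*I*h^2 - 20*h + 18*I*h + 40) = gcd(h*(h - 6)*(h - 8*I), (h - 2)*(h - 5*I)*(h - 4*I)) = 1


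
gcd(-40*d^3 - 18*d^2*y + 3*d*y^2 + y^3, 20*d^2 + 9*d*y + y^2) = 5*d + y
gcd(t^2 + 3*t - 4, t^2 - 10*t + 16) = 1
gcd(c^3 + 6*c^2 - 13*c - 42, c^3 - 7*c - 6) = c^2 - c - 6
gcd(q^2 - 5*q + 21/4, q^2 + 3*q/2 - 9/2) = q - 3/2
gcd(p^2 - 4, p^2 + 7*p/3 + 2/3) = p + 2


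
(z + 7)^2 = z^2 + 14*z + 49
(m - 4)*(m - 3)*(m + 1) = m^3 - 6*m^2 + 5*m + 12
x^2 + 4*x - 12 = (x - 2)*(x + 6)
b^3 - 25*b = b*(b - 5)*(b + 5)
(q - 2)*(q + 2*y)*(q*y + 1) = q^3*y + 2*q^2*y^2 - 2*q^2*y + q^2 - 4*q*y^2 + 2*q*y - 2*q - 4*y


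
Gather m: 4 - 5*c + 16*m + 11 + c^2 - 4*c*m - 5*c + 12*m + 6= c^2 - 10*c + m*(28 - 4*c) + 21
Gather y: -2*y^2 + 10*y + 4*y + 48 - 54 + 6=-2*y^2 + 14*y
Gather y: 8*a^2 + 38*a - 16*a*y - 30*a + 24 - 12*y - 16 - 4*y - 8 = 8*a^2 + 8*a + y*(-16*a - 16)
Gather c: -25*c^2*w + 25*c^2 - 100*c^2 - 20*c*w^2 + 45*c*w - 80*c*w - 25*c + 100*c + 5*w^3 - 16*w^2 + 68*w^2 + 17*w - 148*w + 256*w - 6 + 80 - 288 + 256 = c^2*(-25*w - 75) + c*(-20*w^2 - 35*w + 75) + 5*w^3 + 52*w^2 + 125*w + 42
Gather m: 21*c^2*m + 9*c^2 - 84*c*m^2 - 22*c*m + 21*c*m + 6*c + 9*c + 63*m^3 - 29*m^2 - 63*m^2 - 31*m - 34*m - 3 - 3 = 9*c^2 + 15*c + 63*m^3 + m^2*(-84*c - 92) + m*(21*c^2 - c - 65) - 6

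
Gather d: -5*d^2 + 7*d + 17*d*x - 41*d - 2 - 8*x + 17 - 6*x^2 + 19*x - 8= -5*d^2 + d*(17*x - 34) - 6*x^2 + 11*x + 7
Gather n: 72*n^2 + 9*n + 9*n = 72*n^2 + 18*n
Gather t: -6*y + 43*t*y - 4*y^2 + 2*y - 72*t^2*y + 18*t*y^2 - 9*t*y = -72*t^2*y + t*(18*y^2 + 34*y) - 4*y^2 - 4*y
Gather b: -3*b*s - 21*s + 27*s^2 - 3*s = -3*b*s + 27*s^2 - 24*s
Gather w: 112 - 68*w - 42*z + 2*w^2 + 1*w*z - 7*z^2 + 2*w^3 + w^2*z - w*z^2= 2*w^3 + w^2*(z + 2) + w*(-z^2 + z - 68) - 7*z^2 - 42*z + 112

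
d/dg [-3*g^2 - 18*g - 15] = -6*g - 18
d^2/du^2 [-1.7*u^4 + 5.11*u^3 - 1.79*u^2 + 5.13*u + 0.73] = -20.4*u^2 + 30.66*u - 3.58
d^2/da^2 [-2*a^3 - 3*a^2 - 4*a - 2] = -12*a - 6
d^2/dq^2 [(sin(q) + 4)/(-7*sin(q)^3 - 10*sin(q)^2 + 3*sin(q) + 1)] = (196*sin(q)^7 + 1974*sin(q)^6 + 2970*sin(q)^5 - 1219*sin(q)^4 - 4770*sin(q)^3 - 1787*sin(q)^2 + 481*sin(q) - 146)/(7*sin(q)^3 + 10*sin(q)^2 - 3*sin(q) - 1)^3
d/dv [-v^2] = -2*v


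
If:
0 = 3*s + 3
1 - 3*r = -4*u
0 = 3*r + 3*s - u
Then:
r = 11/9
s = -1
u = 2/3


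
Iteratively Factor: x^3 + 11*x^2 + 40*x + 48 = (x + 3)*(x^2 + 8*x + 16) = (x + 3)*(x + 4)*(x + 4)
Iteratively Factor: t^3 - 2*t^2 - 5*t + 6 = (t + 2)*(t^2 - 4*t + 3) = (t - 3)*(t + 2)*(t - 1)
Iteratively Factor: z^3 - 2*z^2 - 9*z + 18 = (z - 2)*(z^2 - 9) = (z - 2)*(z + 3)*(z - 3)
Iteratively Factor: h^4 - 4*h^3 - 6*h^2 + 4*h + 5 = (h - 1)*(h^3 - 3*h^2 - 9*h - 5) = (h - 1)*(h + 1)*(h^2 - 4*h - 5) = (h - 1)*(h + 1)^2*(h - 5)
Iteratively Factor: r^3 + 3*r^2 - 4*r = (r)*(r^2 + 3*r - 4) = r*(r + 4)*(r - 1)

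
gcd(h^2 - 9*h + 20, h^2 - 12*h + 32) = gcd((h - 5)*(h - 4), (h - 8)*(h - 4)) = h - 4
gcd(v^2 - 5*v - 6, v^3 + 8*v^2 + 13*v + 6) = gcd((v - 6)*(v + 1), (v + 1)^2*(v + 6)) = v + 1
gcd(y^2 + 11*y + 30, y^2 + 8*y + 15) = y + 5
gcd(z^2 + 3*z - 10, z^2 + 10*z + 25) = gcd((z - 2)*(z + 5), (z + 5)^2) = z + 5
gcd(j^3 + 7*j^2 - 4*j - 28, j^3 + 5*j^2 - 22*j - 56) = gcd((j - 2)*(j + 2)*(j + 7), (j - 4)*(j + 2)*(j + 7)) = j^2 + 9*j + 14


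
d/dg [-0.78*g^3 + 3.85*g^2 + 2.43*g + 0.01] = -2.34*g^2 + 7.7*g + 2.43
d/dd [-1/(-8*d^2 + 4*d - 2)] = (1 - 4*d)/(4*d^2 - 2*d + 1)^2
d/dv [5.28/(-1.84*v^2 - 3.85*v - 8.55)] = (19.4304*v + 20.328)/(1.84*v^2 + 3.85*v + 8.55)^2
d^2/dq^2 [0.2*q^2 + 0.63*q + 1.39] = 0.400000000000000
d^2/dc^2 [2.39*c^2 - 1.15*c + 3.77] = 4.78000000000000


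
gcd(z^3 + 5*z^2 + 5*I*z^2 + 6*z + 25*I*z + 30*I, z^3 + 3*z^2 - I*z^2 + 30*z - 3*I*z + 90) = z^2 + z*(3 + 5*I) + 15*I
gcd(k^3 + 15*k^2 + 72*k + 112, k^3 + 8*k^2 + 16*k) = k^2 + 8*k + 16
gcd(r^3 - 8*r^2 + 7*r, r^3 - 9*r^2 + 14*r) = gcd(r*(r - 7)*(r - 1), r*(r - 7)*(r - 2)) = r^2 - 7*r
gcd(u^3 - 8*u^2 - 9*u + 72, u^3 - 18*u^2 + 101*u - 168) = u^2 - 11*u + 24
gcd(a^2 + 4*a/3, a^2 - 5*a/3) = a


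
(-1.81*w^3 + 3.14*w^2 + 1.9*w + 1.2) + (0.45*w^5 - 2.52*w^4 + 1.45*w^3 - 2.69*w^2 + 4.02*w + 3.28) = 0.45*w^5 - 2.52*w^4 - 0.36*w^3 + 0.45*w^2 + 5.92*w + 4.48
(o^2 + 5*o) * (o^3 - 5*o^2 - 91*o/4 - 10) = o^5 - 191*o^3/4 - 495*o^2/4 - 50*o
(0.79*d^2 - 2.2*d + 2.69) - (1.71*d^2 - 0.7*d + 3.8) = -0.92*d^2 - 1.5*d - 1.11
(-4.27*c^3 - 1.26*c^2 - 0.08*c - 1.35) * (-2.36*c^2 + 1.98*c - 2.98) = 10.0772*c^5 - 5.481*c^4 + 10.4186*c^3 + 6.7824*c^2 - 2.4346*c + 4.023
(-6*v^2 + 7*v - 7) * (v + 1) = -6*v^3 + v^2 - 7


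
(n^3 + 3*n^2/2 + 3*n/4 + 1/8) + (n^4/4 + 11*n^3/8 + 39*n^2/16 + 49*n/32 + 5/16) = n^4/4 + 19*n^3/8 + 63*n^2/16 + 73*n/32 + 7/16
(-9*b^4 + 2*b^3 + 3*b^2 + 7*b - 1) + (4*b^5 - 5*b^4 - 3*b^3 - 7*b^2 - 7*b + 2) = 4*b^5 - 14*b^4 - b^3 - 4*b^2 + 1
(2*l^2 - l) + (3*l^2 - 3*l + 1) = 5*l^2 - 4*l + 1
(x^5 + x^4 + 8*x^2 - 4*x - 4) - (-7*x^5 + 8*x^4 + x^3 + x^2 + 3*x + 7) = 8*x^5 - 7*x^4 - x^3 + 7*x^2 - 7*x - 11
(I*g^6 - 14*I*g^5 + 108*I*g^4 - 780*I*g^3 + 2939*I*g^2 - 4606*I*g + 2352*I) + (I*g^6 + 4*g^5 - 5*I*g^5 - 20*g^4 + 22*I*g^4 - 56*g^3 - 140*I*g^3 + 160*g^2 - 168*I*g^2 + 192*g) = 2*I*g^6 + 4*g^5 - 19*I*g^5 - 20*g^4 + 130*I*g^4 - 56*g^3 - 920*I*g^3 + 160*g^2 + 2771*I*g^2 + 192*g - 4606*I*g + 2352*I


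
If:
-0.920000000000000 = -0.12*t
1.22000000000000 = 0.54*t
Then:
No Solution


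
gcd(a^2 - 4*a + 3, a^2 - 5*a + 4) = a - 1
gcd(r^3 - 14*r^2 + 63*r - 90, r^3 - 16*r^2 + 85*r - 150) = r^2 - 11*r + 30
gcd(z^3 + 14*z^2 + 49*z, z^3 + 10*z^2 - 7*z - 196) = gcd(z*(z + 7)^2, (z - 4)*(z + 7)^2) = z^2 + 14*z + 49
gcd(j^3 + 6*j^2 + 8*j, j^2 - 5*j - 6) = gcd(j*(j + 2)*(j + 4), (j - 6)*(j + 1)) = 1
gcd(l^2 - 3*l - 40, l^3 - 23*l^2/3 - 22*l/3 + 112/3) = l - 8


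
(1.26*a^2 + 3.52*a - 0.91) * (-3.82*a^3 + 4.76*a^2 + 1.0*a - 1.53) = -4.8132*a^5 - 7.4488*a^4 + 21.4914*a^3 - 2.7394*a^2 - 6.2956*a + 1.3923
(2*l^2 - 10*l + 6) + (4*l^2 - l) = 6*l^2 - 11*l + 6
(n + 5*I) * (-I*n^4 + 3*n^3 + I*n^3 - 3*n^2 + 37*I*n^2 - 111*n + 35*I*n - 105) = -I*n^5 + 8*n^4 + I*n^4 - 8*n^3 + 52*I*n^3 - 296*n^2 + 20*I*n^2 - 280*n - 555*I*n - 525*I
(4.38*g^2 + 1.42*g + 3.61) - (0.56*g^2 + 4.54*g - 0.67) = 3.82*g^2 - 3.12*g + 4.28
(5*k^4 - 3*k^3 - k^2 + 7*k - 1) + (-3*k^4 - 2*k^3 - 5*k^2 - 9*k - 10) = 2*k^4 - 5*k^3 - 6*k^2 - 2*k - 11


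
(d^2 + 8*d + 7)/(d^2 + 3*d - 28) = (d + 1)/(d - 4)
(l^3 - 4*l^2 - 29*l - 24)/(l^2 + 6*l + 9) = (l^2 - 7*l - 8)/(l + 3)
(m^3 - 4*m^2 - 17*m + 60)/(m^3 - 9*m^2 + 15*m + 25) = (m^2 + m - 12)/(m^2 - 4*m - 5)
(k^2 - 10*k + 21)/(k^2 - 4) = (k^2 - 10*k + 21)/(k^2 - 4)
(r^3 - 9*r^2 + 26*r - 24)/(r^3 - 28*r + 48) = (r - 3)/(r + 6)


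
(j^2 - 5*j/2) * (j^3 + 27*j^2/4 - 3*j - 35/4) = j^5 + 17*j^4/4 - 159*j^3/8 - 5*j^2/4 + 175*j/8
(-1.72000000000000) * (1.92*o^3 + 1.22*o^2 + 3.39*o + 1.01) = -3.3024*o^3 - 2.0984*o^2 - 5.8308*o - 1.7372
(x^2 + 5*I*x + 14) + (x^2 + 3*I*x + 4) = 2*x^2 + 8*I*x + 18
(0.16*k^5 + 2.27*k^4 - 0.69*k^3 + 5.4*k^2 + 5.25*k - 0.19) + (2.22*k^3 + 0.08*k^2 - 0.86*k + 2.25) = 0.16*k^5 + 2.27*k^4 + 1.53*k^3 + 5.48*k^2 + 4.39*k + 2.06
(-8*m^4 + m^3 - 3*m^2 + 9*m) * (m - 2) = -8*m^5 + 17*m^4 - 5*m^3 + 15*m^2 - 18*m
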